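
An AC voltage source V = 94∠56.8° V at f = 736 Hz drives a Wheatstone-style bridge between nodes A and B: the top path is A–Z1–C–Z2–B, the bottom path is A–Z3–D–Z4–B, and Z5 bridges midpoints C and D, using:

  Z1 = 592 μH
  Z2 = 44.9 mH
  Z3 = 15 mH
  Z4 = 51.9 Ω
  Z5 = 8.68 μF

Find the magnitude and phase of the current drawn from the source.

Step 1 — Angular frequency: ω = 2π·f = 2π·736 = 4624 rad/s.
Step 2 — Component impedances:
  Z1: Z = jωL = j·4624·0.000592 = 0 + j2.738 Ω
  Z2: Z = jωL = j·4624·0.0449 = 0 + j207.6 Ω
  Z3: Z = jωL = j·4624·0.015 = 0 + j69.37 Ω
  Z4: Z = R = 51.9 Ω
  Z5: Z = 1/(jωC) = -j/(ω·C) = 0 - j24.91 Ω
Step 3 — Bridge requires nodal analysis (the Z5 bridge couples midpoints C and D, so the two paths cannot be reduced to a simple series/parallel combination). Setting node B to ground and injecting 1 A at node A, the 3-node admittance system at A, C, D solves to V_A = Z_AB = 70.16 - j19.03 Ω = 72.7∠-15.2° Ω.
Step 4 — Source phasor: V = 94∠56.8° V = 51.47 + j78.66 V.
Step 5 — Ohm's law: I = V / Z_total = (51.47 + j78.66) / (70.16 - j19.03) = 0.4001 + j1.23 A.
Step 6 — Convert to polar: |I| = 1.293 A, ∠I = 72.0°.

I = 1.293∠72.0° A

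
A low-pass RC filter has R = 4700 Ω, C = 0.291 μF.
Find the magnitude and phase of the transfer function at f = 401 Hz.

Step 1 — Angular frequency: ω = 2π·401 = 2520 rad/s.
Step 2 — Transfer function: H(jω) = 1/(1 + jωRC).
Step 3 — Denominator: 1 + jωRC = 1 + j·2520·4700·2.91e-07 = 1 + j3.446.
Step 4 — H = 0.07767 - j0.2677.
Step 5 — Magnitude: |H| = 0.2787 (-11.1 dB); phase: φ = -73.8°.

|H| = 0.2787 (-11.1 dB), φ = -73.8°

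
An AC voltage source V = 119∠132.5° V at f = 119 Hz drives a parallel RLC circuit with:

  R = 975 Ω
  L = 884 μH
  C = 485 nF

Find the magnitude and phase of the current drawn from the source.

Step 1 — Angular frequency: ω = 2π·f = 2π·119 = 747.7 rad/s.
Step 2 — Component impedances:
  R: Z = R = 975 Ω
  L: Z = jωL = j·747.7·0.000884 = 0 + j0.661 Ω
  C: Z = 1/(jωC) = -j/(ω·C) = 0 - j2758 Ω
Step 3 — Parallel combination: 1/Z_total = 1/R + 1/L + 1/C; Z_total = 0.0004483 + j0.6611 Ω = 0.6611∠90.0° Ω.
Step 4 — Source phasor: V = 119∠132.5° V = -80.4 + j87.74 V.
Step 5 — Ohm's law: I = V / Z_total = (-80.4 + j87.74) / (0.0004483 + j0.6611) = 132.6 + j121.7 A.
Step 6 — Convert to polar: |I| = 180 A, ∠I = 42.5°.

I = 180∠42.5° A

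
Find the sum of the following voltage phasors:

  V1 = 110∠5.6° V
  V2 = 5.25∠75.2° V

Step 1 — Convert each phasor to rectangular form:
  V1 = 110·(cos(5.6°) + j·sin(5.6°)) = 109.5 + j10.73 V
  V2 = 5.25·(cos(75.2°) + j·sin(75.2°)) = 1.341 + j5.076 V
Step 2 — Sum components: V_total = 110.8 + j15.81 V.
Step 3 — Convert to polar: |V_total| = 111.9 V, ∠V_total = 8.1°.

V_total = 111.9∠8.1° V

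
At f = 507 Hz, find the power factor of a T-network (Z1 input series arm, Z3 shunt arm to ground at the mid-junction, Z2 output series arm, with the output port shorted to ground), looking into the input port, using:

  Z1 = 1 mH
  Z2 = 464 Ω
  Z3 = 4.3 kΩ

Step 1 — Angular frequency: ω = 2π·f = 2π·507 = 3186 rad/s.
Step 2 — Component impedances:
  Z1: Z = jωL = j·3186·0.001 = 0 + j3.186 Ω
  Z2: Z = R = 464 Ω
  Z3: Z = R = 4300 Ω
Step 3 — With the output port shorted to ground, the output series arm Z2 runs from the junction to ground; the shunt arm Z3 also runs from the junction to ground. They appear in parallel: Z3 || Z2 = 418.8 Ω.
Step 4 — Series with input arm Z1: Z_in = Z1 + (Z3 || Z2) = 418.8 + j3.186 Ω = 418.8∠0.4° Ω.
Step 5 — Power factor: PF = cos(φ) = Re(Z)/|Z| = 418.8/418.8 = 1.
Step 6 — Type: Im(Z) = 3.186 ⇒ lagging (phase φ = 0.4°).

PF = 1 (lagging, φ = 0.4°)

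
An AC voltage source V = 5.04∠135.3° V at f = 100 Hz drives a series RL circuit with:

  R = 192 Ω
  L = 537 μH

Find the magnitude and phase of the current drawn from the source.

Step 1 — Angular frequency: ω = 2π·f = 2π·100 = 628.3 rad/s.
Step 2 — Component impedances:
  R: Z = R = 192 Ω
  L: Z = jωL = j·628.3·0.000537 = 0 + j0.3374 Ω
Step 3 — Series combination: Z_total = R + L = 192 + j0.3374 Ω = 192∠0.1° Ω.
Step 4 — Source phasor: V = 5.04∠135.3° V = -3.582 + j3.545 V.
Step 5 — Ohm's law: I = V / Z_total = (-3.582 + j3.545) / (192 + j0.3374) = -0.01863 + j0.0185 A.
Step 6 — Convert to polar: |I| = 0.02625 A, ∠I = 135.2°.

I = 0.02625∠135.2° A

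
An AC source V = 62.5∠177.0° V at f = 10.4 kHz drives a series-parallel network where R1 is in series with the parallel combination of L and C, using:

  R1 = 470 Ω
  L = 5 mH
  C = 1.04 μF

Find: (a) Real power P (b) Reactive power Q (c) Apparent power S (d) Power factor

Step 1 — Angular frequency: ω = 2π·f = 2π·1.04e+04 = 6.535e+04 rad/s.
Step 2 — Component impedances:
  R1: Z = R = 470 Ω
  L: Z = jωL = j·6.535e+04·0.005 = 0 + j326.7 Ω
  C: Z = 1/(jωC) = -j/(ω·C) = 0 - j14.71 Ω
Step 3 — Parallel branch: L || C = 1/(1/L + 1/C) = 0 - j15.41 Ω.
Step 4 — Series with R1: Z_total = R1 + (L || C) = 470 - j15.41 Ω = 470.3∠-1.9° Ω.
Step 5 — Source phasor: V = 62.5∠177.0° V = -62.41 + j3.271 V.
Step 6 — Current: I = V / Z = -0.1329 + j0.002603 A = 0.1329∠178.9° A.
Step 7 — Complex power: S = V·I* = 8.302 - j0.2722 VA.
Step 8 — Real power: P = Re(S) = 8.302 W.
Step 9 — Reactive power: Q = Im(S) = -0.2722 VAR.
Step 10 — Apparent power: |S| = 8.307 VA.
Step 11 — Power factor: PF = P/|S| = 0.9995 (leading).

(a) P = 8.302 W  (b) Q = -0.2722 VAR  (c) S = 8.307 VA  (d) PF = 0.9995 (leading)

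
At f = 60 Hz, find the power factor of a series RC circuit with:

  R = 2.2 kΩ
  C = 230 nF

Step 1 — Angular frequency: ω = 2π·f = 2π·60 = 377 rad/s.
Step 2 — Component impedances:
  R: Z = R = 2200 Ω
  C: Z = 1/(jωC) = -j/(ω·C) = 0 - j1.153e+04 Ω
Step 3 — Series combination: Z_total = R + C = 2200 - j1.153e+04 Ω = 1.174e+04∠-79.2° Ω.
Step 4 — Power factor: PF = cos(φ) = Re(Z)/|Z| = 2200/1.174e+04 = 0.1874.
Step 5 — Type: Im(Z) = -1.153e+04 ⇒ leading (phase φ = -79.2°).

PF = 0.1874 (leading, φ = -79.2°)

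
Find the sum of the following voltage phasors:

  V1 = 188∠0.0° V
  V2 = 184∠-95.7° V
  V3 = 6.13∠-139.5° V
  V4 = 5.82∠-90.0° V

Step 1 — Convert each phasor to rectangular form:
  V1 = 188·(cos(0.0°) + j·sin(0.0°)) = 188 V
  V2 = 184·(cos(-95.7°) + j·sin(-95.7°)) = -18.27 - j183.1 V
  V3 = 6.13·(cos(-139.5°) + j·sin(-139.5°)) = -4.661 - j3.981 V
  V4 = 5.82·(cos(-90.0°) + j·sin(-90.0°)) = 0 - j5.82 V
Step 2 — Sum components: V_total = 165.1 - j192.9 V.
Step 3 — Convert to polar: |V_total| = 253.9 V, ∠V_total = -49.4°.

V_total = 253.9∠-49.4° V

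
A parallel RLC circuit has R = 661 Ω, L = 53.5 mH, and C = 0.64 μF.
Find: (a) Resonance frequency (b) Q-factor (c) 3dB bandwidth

Step 1 — Resonance: ω₀ = 1/√(LC) = 1/√(0.0535·6.4e-07) = 5404 rad/s.
Step 2 — f₀ = ω₀/(2π) = 860.1 Hz.
Step 3 — Parallel Q: Q = R/(ω₀L) = 661/(5404·0.0535) = 2.286.
Step 4 — Bandwidth: Δω = ω₀/Q = 2364 rad/s; BW = Δω/(2π) = 376.2 Hz.

(a) f₀ = 860.1 Hz  (b) Q = 2.286  (c) BW = 376.2 Hz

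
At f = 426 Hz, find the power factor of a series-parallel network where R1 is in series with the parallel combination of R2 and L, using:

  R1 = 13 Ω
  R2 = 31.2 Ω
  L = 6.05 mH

Step 1 — Angular frequency: ω = 2π·f = 2π·426 = 2677 rad/s.
Step 2 — Component impedances:
  R1: Z = R = 13 Ω
  R2: Z = R = 31.2 Ω
  L: Z = jωL = j·2677·0.00605 = 0 + j16.19 Ω
Step 3 — Parallel branch: R2 || L = 1/(1/R2 + 1/L) = 6.621 + j12.76 Ω.
Step 4 — Series with R1: Z_total = R1 + (R2 || L) = 19.62 + j12.76 Ω = 23.4∠33.0° Ω.
Step 5 — Power factor: PF = cos(φ) = Re(Z)/|Z| = 19.621/23.404 = 0.8384.
Step 6 — Type: Im(Z) = 12.76 ⇒ lagging (phase φ = 33.0°).

PF = 0.8384 (lagging, φ = 33.0°)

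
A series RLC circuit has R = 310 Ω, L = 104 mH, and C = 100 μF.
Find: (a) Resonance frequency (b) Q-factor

Step 1 — Resonance condition Im(Z)=0 gives ω₀ = 1/√(LC).
Step 2 — ω₀ = 1/√(0.104·0.0001) = 310.1 rad/s.
Step 3 — f₀ = ω₀/(2π) = 49.35 Hz.
Step 4 — Series Q: Q = ω₀L/R = 310.1·0.104/310 = 0.104.

(a) f₀ = 49.35 Hz  (b) Q = 0.104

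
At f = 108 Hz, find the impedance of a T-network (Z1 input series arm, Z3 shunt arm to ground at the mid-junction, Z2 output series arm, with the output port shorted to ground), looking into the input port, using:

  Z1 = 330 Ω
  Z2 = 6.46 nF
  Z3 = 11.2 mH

Step 1 — Angular frequency: ω = 2π·f = 2π·108 = 678.6 rad/s.
Step 2 — Component impedances:
  Z1: Z = R = 330 Ω
  Z2: Z = 1/(jωC) = -j/(ω·C) = 0 - j2.281e+05 Ω
  Z3: Z = jωL = j·678.6·0.0112 = 0 + j7.6 Ω
Step 3 — With the output port shorted to ground, the output series arm Z2 runs from the junction to ground; the shunt arm Z3 also runs from the junction to ground. They appear in parallel: Z3 || Z2 = 0 + j7.6 Ω.
Step 4 — Series with input arm Z1: Z_in = Z1 + (Z3 || Z2) = 330 + j7.6 Ω = 330.1∠1.3° Ω.

Z = 330 + j7.6 Ω = 330.1∠1.3° Ω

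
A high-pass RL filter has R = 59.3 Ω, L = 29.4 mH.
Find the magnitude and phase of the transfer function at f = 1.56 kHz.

Step 1 — Angular frequency: ω = 2π·1560 = 9802 rad/s.
Step 2 — Transfer function: H(jω) = jωL/(R + jωL).
Step 3 — Numerator jωL = j·288.2; denominator R + jωL = 59.3 + j288.2.
Step 4 — H = 0.9594 + j0.1974.
Step 5 — Magnitude: |H| = 0.9795 (-0.2 dB); phase: φ = 11.6°.

|H| = 0.9795 (-0.2 dB), φ = 11.6°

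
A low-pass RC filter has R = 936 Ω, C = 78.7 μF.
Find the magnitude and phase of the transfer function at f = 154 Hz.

Step 1 — Angular frequency: ω = 2π·154 = 967.6 rad/s.
Step 2 — Transfer function: H(jω) = 1/(1 + jωRC).
Step 3 — Denominator: 1 + jωRC = 1 + j·967.6·936·7.87e-05 = 1 + j71.28.
Step 4 — H = 0.0001968 - j0.01403.
Step 5 — Magnitude: |H| = 0.01403 (-37.1 dB); phase: φ = -89.2°.

|H| = 0.01403 (-37.1 dB), φ = -89.2°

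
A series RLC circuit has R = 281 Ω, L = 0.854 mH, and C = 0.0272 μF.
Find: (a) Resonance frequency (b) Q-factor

Step 1 — Resonance condition Im(Z)=0 gives ω₀ = 1/√(LC).
Step 2 — ω₀ = 1/√(0.000854·2.72e-08) = 2.075e+05 rad/s.
Step 3 — f₀ = ω₀/(2π) = 3.302e+04 Hz.
Step 4 — Series Q: Q = ω₀L/R = 2.075e+05·0.000854/281 = 0.6306.

(a) f₀ = 3.302e+04 Hz  (b) Q = 0.6306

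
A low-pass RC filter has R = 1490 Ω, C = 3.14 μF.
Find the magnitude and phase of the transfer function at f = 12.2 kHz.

Step 1 — Angular frequency: ω = 2π·1.22e+04 = 7.665e+04 rad/s.
Step 2 — Transfer function: H(jω) = 1/(1 + jωRC).
Step 3 — Denominator: 1 + jωRC = 1 + j·7.665e+04·1490·3.14e-06 = 1 + j358.6.
Step 4 — H = 7.775e-06 - j0.002788.
Step 5 — Magnitude: |H| = 0.002788 (-51.1 dB); phase: φ = -89.8°.

|H| = 0.002788 (-51.1 dB), φ = -89.8°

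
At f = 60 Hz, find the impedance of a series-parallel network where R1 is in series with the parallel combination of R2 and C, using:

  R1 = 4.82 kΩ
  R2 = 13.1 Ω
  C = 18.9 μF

Step 1 — Angular frequency: ω = 2π·f = 2π·60 = 377 rad/s.
Step 2 — Component impedances:
  R1: Z = R = 4820 Ω
  R2: Z = R = 13.1 Ω
  C: Z = 1/(jωC) = -j/(ω·C) = 0 - j140.3 Ω
Step 3 — Parallel branch: R2 || C = 1/(1/R2 + 1/C) = 12.99 - j1.212 Ω.
Step 4 — Series with R1: Z_total = R1 + (R2 || C) = 4833 - j1.212 Ω = 4833∠-0.0° Ω.

Z = 4833 - j1.212 Ω = 4833∠-0.0° Ω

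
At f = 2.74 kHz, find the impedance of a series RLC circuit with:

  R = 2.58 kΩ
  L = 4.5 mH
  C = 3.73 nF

Step 1 — Angular frequency: ω = 2π·f = 2π·2740 = 1.722e+04 rad/s.
Step 2 — Component impedances:
  R: Z = R = 2580 Ω
  L: Z = jωL = j·1.722e+04·0.0045 = 0 + j77.47 Ω
  C: Z = 1/(jωC) = -j/(ω·C) = 0 - j1.557e+04 Ω
Step 3 — Series combination: Z_total = R + L + C = 2580 - j1.55e+04 Ω = 1.571e+04∠-80.5° Ω.

Z = 2580 - j1.55e+04 Ω = 1.571e+04∠-80.5° Ω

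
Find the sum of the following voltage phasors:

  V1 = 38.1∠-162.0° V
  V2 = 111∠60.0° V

Step 1 — Convert each phasor to rectangular form:
  V1 = 38.1·(cos(-162.0°) + j·sin(-162.0°)) = -36.24 - j11.77 V
  V2 = 111·(cos(60.0°) + j·sin(60.0°)) = 55.5 + j96.13 V
Step 2 — Sum components: V_total = 19.26 + j84.36 V.
Step 3 — Convert to polar: |V_total| = 86.53 V, ∠V_total = 77.1°.

V_total = 86.53∠77.1° V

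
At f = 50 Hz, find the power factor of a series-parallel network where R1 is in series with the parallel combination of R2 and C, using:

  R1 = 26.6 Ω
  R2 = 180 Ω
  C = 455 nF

Step 1 — Angular frequency: ω = 2π·f = 2π·50 = 314.2 rad/s.
Step 2 — Component impedances:
  R1: Z = R = 26.6 Ω
  R2: Z = R = 180 Ω
  C: Z = 1/(jωC) = -j/(ω·C) = 0 - j6996 Ω
Step 3 — Parallel branch: R2 || C = 1/(1/R2 + 1/C) = 179.9 - j4.628 Ω.
Step 4 — Series with R1: Z_total = R1 + (R2 || C) = 206.5 - j4.628 Ω = 206.5∠-1.3° Ω.
Step 5 — Power factor: PF = cos(φ) = Re(Z)/|Z| = 206.481/206.533 = 0.9997.
Step 6 — Type: Im(Z) = -4.628 ⇒ leading (phase φ = -1.3°).

PF = 0.9997 (leading, φ = -1.3°)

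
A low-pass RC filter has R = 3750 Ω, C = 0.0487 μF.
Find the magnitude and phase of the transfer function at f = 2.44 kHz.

Step 1 — Angular frequency: ω = 2π·2440 = 1.533e+04 rad/s.
Step 2 — Transfer function: H(jω) = 1/(1 + jωRC).
Step 3 — Denominator: 1 + jωRC = 1 + j·1.533e+04·3750·4.87e-08 = 1 + j2.8.
Step 4 — H = 0.1131 - j0.3168.
Step 5 — Magnitude: |H| = 0.3364 (-9.5 dB); phase: φ = -70.3°.

|H| = 0.3364 (-9.5 dB), φ = -70.3°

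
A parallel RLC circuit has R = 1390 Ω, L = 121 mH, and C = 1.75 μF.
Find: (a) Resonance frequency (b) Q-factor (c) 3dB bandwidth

Step 1 — Resonance: ω₀ = 1/√(LC) = 1/√(0.121·1.75e-06) = 2173 rad/s.
Step 2 — f₀ = ω₀/(2π) = 345.9 Hz.
Step 3 — Parallel Q: Q = R/(ω₀L) = 1390/(2173·0.121) = 5.286.
Step 4 — Bandwidth: Δω = ω₀/Q = 411.1 rad/s; BW = Δω/(2π) = 65.43 Hz.

(a) f₀ = 345.9 Hz  (b) Q = 5.286  (c) BW = 65.43 Hz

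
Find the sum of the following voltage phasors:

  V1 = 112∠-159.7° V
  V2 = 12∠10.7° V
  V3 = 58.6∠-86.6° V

Step 1 — Convert each phasor to rectangular form:
  V1 = 112·(cos(-159.7°) + j·sin(-159.7°)) = -105 - j38.86 V
  V2 = 12·(cos(10.7°) + j·sin(10.7°)) = 11.79 + j2.228 V
  V3 = 58.6·(cos(-86.6°) + j·sin(-86.6°)) = 3.475 - j58.5 V
Step 2 — Sum components: V_total = -89.78 - j95.13 V.
Step 3 — Convert to polar: |V_total| = 130.8 V, ∠V_total = -133.3°.

V_total = 130.8∠-133.3° V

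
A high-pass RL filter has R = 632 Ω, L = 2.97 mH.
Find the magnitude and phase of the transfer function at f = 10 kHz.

Step 1 — Angular frequency: ω = 2π·1e+04 = 6.283e+04 rad/s.
Step 2 — Transfer function: H(jω) = jωL/(R + jωL).
Step 3 — Numerator jωL = j·186.6; denominator R + jωL = 632 + j186.6.
Step 4 — H = 0.08019 + j0.2716.
Step 5 — Magnitude: |H| = 0.2832 (-11.0 dB); phase: φ = 73.5°.

|H| = 0.2832 (-11.0 dB), φ = 73.5°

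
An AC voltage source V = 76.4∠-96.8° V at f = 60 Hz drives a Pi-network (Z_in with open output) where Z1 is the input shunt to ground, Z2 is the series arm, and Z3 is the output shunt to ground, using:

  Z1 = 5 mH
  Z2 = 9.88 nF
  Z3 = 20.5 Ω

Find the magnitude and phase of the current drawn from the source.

Step 1 — Angular frequency: ω = 2π·f = 2π·60 = 377 rad/s.
Step 2 — Component impedances:
  Z1: Z = jωL = j·377·0.005 = 0 + j1.885 Ω
  Z2: Z = 1/(jωC) = -j/(ω·C) = 0 - j2.685e+05 Ω
  Z3: Z = R = 20.5 Ω
Step 3 — With open output, the series arm Z2 and the output shunt Z3 appear in series to ground: Z2 + Z3 = 20.5 - j2.685e+05 Ω.
Step 4 — Parallel with input shunt Z1: Z_in = Z1 || (Z2 + Z3) = 0 + j1.885 Ω = 1.885∠90.0° Ω.
Step 5 — Source phasor: V = 76.4∠-96.8° V = -9.046 - j75.86 V.
Step 6 — Ohm's law: I = V / Z_total = (-9.046 - j75.86) / (0 + j1.885) = -40.25 + j4.799 A.
Step 7 — Convert to polar: |I| = 40.53 A, ∠I = 173.2°.

I = 40.53∠173.2° A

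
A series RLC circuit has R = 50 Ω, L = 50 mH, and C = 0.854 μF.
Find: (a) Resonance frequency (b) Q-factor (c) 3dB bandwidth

Step 1 — Resonance condition Im(Z)=0 gives ω₀ = 1/√(LC).
Step 2 — ω₀ = 1/√(0.05·8.54e-07) = 4839 rad/s.
Step 3 — f₀ = ω₀/(2π) = 770.2 Hz.
Step 4 — Series Q: Q = ω₀L/R = 4839·0.05/50 = 4.839.
Step 5 — 3dB bandwidth: Δω = ω₀/Q = 1000 rad/s; BW = Δω/(2π) = 159.2 Hz.

(a) f₀ = 770.2 Hz  (b) Q = 4.839  (c) BW = 159.2 Hz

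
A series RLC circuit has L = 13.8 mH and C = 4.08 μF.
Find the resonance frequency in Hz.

Step 1 — Resonance condition Im(Z)=0 gives ω₀ = 1/√(LC).
Step 2 — ω₀ = 1/√(0.0138·4.08e-06) = 4214 rad/s.
Step 3 — f₀ = ω₀/(2π) = 670.7 Hz.

f₀ = 670.7 Hz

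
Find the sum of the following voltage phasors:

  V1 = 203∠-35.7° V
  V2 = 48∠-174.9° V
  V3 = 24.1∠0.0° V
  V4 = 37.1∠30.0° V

Step 1 — Convert each phasor to rectangular form:
  V1 = 203·(cos(-35.7°) + j·sin(-35.7°)) = 164.9 - j118.5 V
  V2 = 48·(cos(-174.9°) + j·sin(-174.9°)) = -47.81 - j4.267 V
  V3 = 24.1·(cos(0.0°) + j·sin(0.0°)) = 24.1 V
  V4 = 37.1·(cos(30.0°) + j·sin(30.0°)) = 32.13 + j18.55 V
Step 2 — Sum components: V_total = 173.3 - j104.2 V.
Step 3 — Convert to polar: |V_total| = 202.2 V, ∠V_total = -31.0°.

V_total = 202.2∠-31.0° V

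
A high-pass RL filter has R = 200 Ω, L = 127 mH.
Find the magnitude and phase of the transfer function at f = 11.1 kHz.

Step 1 — Angular frequency: ω = 2π·1.11e+04 = 6.974e+04 rad/s.
Step 2 — Transfer function: H(jω) = jωL/(R + jωL).
Step 3 — Numerator jωL = j·8857; denominator R + jωL = 200 + j8857.
Step 4 — H = 0.9995 + j0.02257.
Step 5 — Magnitude: |H| = 0.9997 (-0.0 dB); phase: φ = 1.3°.

|H| = 0.9997 (-0.0 dB), φ = 1.3°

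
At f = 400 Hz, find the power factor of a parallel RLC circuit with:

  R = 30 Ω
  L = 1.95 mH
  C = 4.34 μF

Step 1 — Angular frequency: ω = 2π·f = 2π·400 = 2513 rad/s.
Step 2 — Component impedances:
  R: Z = R = 30 Ω
  L: Z = jωL = j·2513·0.00195 = 0 + j4.901 Ω
  C: Z = 1/(jωC) = -j/(ω·C) = 0 - j91.68 Ω
Step 3 — Parallel combination: 1/Z_total = 1/R + 1/L + 1/C; Z_total = 0.8678 + j5.028 Ω = 5.102∠80.2° Ω.
Step 4 — Power factor: PF = cos(φ) = Re(Z)/|Z| = 0.8678/5.102 = 0.1701.
Step 5 — Type: Im(Z) = 5.028 ⇒ lagging (phase φ = 80.2°).

PF = 0.1701 (lagging, φ = 80.2°)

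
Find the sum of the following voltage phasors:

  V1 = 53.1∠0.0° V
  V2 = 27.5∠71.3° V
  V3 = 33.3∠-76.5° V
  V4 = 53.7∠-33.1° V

Step 1 — Convert each phasor to rectangular form:
  V1 = 53.1·(cos(0.0°) + j·sin(0.0°)) = 53.1 V
  V2 = 27.5·(cos(71.3°) + j·sin(71.3°)) = 8.817 + j26.05 V
  V3 = 33.3·(cos(-76.5°) + j·sin(-76.5°)) = 7.774 - j32.38 V
  V4 = 53.7·(cos(-33.1°) + j·sin(-33.1°)) = 44.99 - j29.33 V
Step 2 — Sum components: V_total = 114.7 - j35.66 V.
Step 3 — Convert to polar: |V_total| = 120.1 V, ∠V_total = -17.3°.

V_total = 120.1∠-17.3° V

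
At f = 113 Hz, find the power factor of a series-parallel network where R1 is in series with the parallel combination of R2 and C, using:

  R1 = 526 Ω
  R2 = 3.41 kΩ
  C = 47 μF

Step 1 — Angular frequency: ω = 2π·f = 2π·113 = 710 rad/s.
Step 2 — Component impedances:
  R1: Z = R = 526 Ω
  R2: Z = R = 3410 Ω
  C: Z = 1/(jωC) = -j/(ω·C) = 0 - j29.97 Ω
Step 3 — Parallel branch: R2 || C = 1/(1/R2 + 1/C) = 0.2633 - j29.96 Ω.
Step 4 — Series with R1: Z_total = R1 + (R2 || C) = 526.3 - j29.96 Ω = 527.1∠-3.3° Ω.
Step 5 — Power factor: PF = cos(φ) = Re(Z)/|Z| = 526.26/527.12 = 0.9984.
Step 6 — Type: Im(Z) = -29.96 ⇒ leading (phase φ = -3.3°).

PF = 0.9984 (leading, φ = -3.3°)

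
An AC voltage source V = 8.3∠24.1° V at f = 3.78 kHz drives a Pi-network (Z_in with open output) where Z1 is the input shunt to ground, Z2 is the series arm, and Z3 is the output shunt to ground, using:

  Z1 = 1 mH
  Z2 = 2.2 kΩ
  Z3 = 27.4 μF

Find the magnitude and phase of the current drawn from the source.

Step 1 — Angular frequency: ω = 2π·f = 2π·3780 = 2.375e+04 rad/s.
Step 2 — Component impedances:
  Z1: Z = jωL = j·2.375e+04·0.001 = 0 + j23.75 Ω
  Z2: Z = R = 2200 Ω
  Z3: Z = 1/(jωC) = -j/(ω·C) = 0 - j1.537 Ω
Step 3 — With open output, the series arm Z2 and the output shunt Z3 appear in series to ground: Z2 + Z3 = 2200 - j1.537 Ω.
Step 4 — Parallel with input shunt Z1: Z_in = Z1 || (Z2 + Z3) = 0.2564 + j23.75 Ω = 23.75∠89.4° Ω.
Step 5 — Source phasor: V = 8.3∠24.1° V = 7.577 + j3.389 V.
Step 6 — Ohm's law: I = V / Z_total = (7.577 + j3.389) / (0.2564 + j23.75) = 0.1461 - j0.3175 A.
Step 7 — Convert to polar: |I| = 0.3495 A, ∠I = -65.3°.

I = 0.3495∠-65.3° A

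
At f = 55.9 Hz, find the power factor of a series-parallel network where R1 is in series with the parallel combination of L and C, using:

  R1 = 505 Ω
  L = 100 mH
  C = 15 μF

Step 1 — Angular frequency: ω = 2π·f = 2π·55.9 = 351.2 rad/s.
Step 2 — Component impedances:
  R1: Z = R = 505 Ω
  L: Z = jωL = j·351.2·0.1 = 0 + j35.12 Ω
  C: Z = 1/(jωC) = -j/(ω·C) = 0 - j189.8 Ω
Step 3 — Parallel branch: L || C = 1/(1/L + 1/C) = 0 + j43.1 Ω.
Step 4 — Series with R1: Z_total = R1 + (L || C) = 505 + j43.1 Ω = 506.8∠4.9° Ω.
Step 5 — Power factor: PF = cos(φ) = Re(Z)/|Z| = 505/506.8 = 0.9964.
Step 6 — Type: Im(Z) = 43.1 ⇒ lagging (phase φ = 4.9°).

PF = 0.9964 (lagging, φ = 4.9°)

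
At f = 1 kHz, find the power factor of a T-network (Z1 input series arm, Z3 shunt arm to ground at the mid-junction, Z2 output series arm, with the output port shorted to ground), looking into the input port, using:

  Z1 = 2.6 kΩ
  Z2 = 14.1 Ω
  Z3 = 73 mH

Step 1 — Angular frequency: ω = 2π·f = 2π·1000 = 6283 rad/s.
Step 2 — Component impedances:
  Z1: Z = R = 2600 Ω
  Z2: Z = R = 14.1 Ω
  Z3: Z = jωL = j·6283·0.073 = 0 + j458.7 Ω
Step 3 — With the output port shorted to ground, the output series arm Z2 runs from the junction to ground; the shunt arm Z3 also runs from the junction to ground. They appear in parallel: Z3 || Z2 = 14.09 + j0.433 Ω.
Step 4 — Series with input arm Z1: Z_in = Z1 + (Z3 || Z2) = 2614 + j0.433 Ω = 2614∠0.0° Ω.
Step 5 — Power factor: PF = cos(φ) = Re(Z)/|Z| = 2614/2614 = 1.
Step 6 — Type: Im(Z) = 0.433 ⇒ lagging (phase φ = 0.0°).

PF = 1 (lagging, φ = 0.0°)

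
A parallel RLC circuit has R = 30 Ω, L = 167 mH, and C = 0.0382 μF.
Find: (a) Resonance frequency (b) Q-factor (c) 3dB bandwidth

Step 1 — Resonance: ω₀ = 1/√(LC) = 1/√(0.167·3.82e-08) = 1.252e+04 rad/s.
Step 2 — f₀ = ω₀/(2π) = 1993 Hz.
Step 3 — Parallel Q: Q = R/(ω₀L) = 30/(1.252e+04·0.167) = 0.01435.
Step 4 — Bandwidth: Δω = ω₀/Q = 8.726e+05 rad/s; BW = Δω/(2π) = 1.389e+05 Hz.

(a) f₀ = 1993 Hz  (b) Q = 0.01435  (c) BW = 1.389e+05 Hz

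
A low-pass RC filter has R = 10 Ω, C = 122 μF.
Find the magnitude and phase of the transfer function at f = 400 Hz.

Step 1 — Angular frequency: ω = 2π·400 = 2513 rad/s.
Step 2 — Transfer function: H(jω) = 1/(1 + jωRC).
Step 3 — Denominator: 1 + jωRC = 1 + j·2513·10·0.000122 = 1 + j3.066.
Step 4 — H = 0.09614 - j0.2948.
Step 5 — Magnitude: |H| = 0.3101 (-10.2 dB); phase: φ = -71.9°.

|H| = 0.3101 (-10.2 dB), φ = -71.9°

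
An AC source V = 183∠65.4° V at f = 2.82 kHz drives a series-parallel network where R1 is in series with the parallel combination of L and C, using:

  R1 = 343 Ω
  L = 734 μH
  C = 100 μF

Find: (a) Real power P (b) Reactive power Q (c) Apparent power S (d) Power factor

Step 1 — Angular frequency: ω = 2π·f = 2π·2820 = 1.772e+04 rad/s.
Step 2 — Component impedances:
  R1: Z = R = 343 Ω
  L: Z = jωL = j·1.772e+04·0.000734 = 0 + j13.01 Ω
  C: Z = 1/(jωC) = -j/(ω·C) = 0 - j0.5644 Ω
Step 3 — Parallel branch: L || C = 1/(1/L + 1/C) = 0 - j0.59 Ω.
Step 4 — Series with R1: Z_total = R1 + (L || C) = 343 - j0.59 Ω = 343∠-0.1° Ω.
Step 5 — Source phasor: V = 183∠65.4° V = 76.18 + j166.4 V.
Step 6 — Current: I = V / Z = 0.2213 + j0.4855 A = 0.5335∠65.5° A.
Step 7 — Complex power: S = V·I* = 97.64 - j0.1679 VA.
Step 8 — Real power: P = Re(S) = 97.64 W.
Step 9 — Reactive power: Q = Im(S) = -0.1679 VAR.
Step 10 — Apparent power: |S| = 97.64 VA.
Step 11 — Power factor: PF = P/|S| = 1 (leading).

(a) P = 97.64 W  (b) Q = -0.1679 VAR  (c) S = 97.64 VA  (d) PF = 1 (leading)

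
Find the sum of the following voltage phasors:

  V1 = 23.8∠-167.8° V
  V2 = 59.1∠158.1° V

Step 1 — Convert each phasor to rectangular form:
  V1 = 23.8·(cos(-167.8°) + j·sin(-167.8°)) = -23.26 - j5.03 V
  V2 = 59.1·(cos(158.1°) + j·sin(158.1°)) = -54.84 + j22.04 V
Step 2 — Sum components: V_total = -78.1 + j17.01 V.
Step 3 — Convert to polar: |V_total| = 79.93 V, ∠V_total = 167.7°.

V_total = 79.93∠167.7° V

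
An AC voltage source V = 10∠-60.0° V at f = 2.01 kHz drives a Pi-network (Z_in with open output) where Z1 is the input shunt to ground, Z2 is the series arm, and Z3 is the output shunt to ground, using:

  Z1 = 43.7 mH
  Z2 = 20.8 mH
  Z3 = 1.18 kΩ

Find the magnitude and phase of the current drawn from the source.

Step 1 — Angular frequency: ω = 2π·f = 2π·2010 = 1.263e+04 rad/s.
Step 2 — Component impedances:
  Z1: Z = jωL = j·1.263e+04·0.0437 = 0 + j551.9 Ω
  Z2: Z = jωL = j·1.263e+04·0.0208 = 0 + j262.7 Ω
  Z3: Z = R = 1180 Ω
Step 3 — With open output, the series arm Z2 and the output shunt Z3 appear in series to ground: Z2 + Z3 = 1180 + j262.7 Ω.
Step 4 — Parallel with input shunt Z1: Z_in = Z1 || (Z2 + Z3) = 174.8 + j431.2 Ω = 465.3∠67.9° Ω.
Step 5 — Source phasor: V = 10∠-60.0° V = 5 - j8.66 V.
Step 6 — Ohm's law: I = V / Z_total = (5 - j8.66) / (174.8 + j431.2) = -0.01321 - j0.01695 A.
Step 7 — Convert to polar: |I| = 0.02149 A, ∠I = -127.9°.

I = 0.02149∠-127.9° A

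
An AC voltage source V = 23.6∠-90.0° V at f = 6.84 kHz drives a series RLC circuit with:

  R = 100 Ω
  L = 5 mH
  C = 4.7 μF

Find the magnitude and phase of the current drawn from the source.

Step 1 — Angular frequency: ω = 2π·f = 2π·6840 = 4.298e+04 rad/s.
Step 2 — Component impedances:
  R: Z = R = 100 Ω
  L: Z = jωL = j·4.298e+04·0.005 = 0 + j214.9 Ω
  C: Z = 1/(jωC) = -j/(ω·C) = 0 - j4.951 Ω
Step 3 — Series combination: Z_total = R + L + C = 100 + j209.9 Ω = 232.5∠64.5° Ω.
Step 4 — Source phasor: V = 23.6∠-90.0° V = 0 - j23.6 V.
Step 5 — Ohm's law: I = V / Z_total = (0 - j23.6) / (100 + j209.9) = -0.09163 - j0.04365 A.
Step 6 — Convert to polar: |I| = 0.1015 A, ∠I = -154.5°.

I = 0.1015∠-154.5° A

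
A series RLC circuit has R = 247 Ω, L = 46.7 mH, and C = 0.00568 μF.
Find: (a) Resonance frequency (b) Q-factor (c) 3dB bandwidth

Step 1 — Resonance: ω₀ = 1/√(LC) = 1/√(0.0467·5.68e-09) = 6.14e+04 rad/s.
Step 2 — f₀ = ω₀/(2π) = 9772 Hz.
Step 3 — Series Q: Q = ω₀L/R = 6.14e+04·0.0467/247 = 11.61.
Step 4 — Bandwidth: Δω = ω₀/Q = 5289 rad/s; BW = Δω/(2π) = 841.8 Hz.

(a) f₀ = 9772 Hz  (b) Q = 11.61  (c) BW = 841.8 Hz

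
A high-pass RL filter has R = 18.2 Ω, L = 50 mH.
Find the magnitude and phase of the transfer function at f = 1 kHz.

Step 1 — Angular frequency: ω = 2π·1000 = 6283 rad/s.
Step 2 — Transfer function: H(jω) = jωL/(R + jωL).
Step 3 — Numerator jωL = j·314.2; denominator R + jωL = 18.2 + j314.2.
Step 4 — H = 0.9967 + j0.05774.
Step 5 — Magnitude: |H| = 0.9983 (-0.0 dB); phase: φ = 3.3°.

|H| = 0.9983 (-0.0 dB), φ = 3.3°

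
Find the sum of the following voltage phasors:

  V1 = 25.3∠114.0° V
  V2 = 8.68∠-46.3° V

Step 1 — Convert each phasor to rectangular form:
  V1 = 25.3·(cos(114.0°) + j·sin(114.0°)) = -10.29 + j23.11 V
  V2 = 8.68·(cos(-46.3°) + j·sin(-46.3°)) = 5.997 - j6.275 V
Step 2 — Sum components: V_total = -4.294 + j16.84 V.
Step 3 — Convert to polar: |V_total| = 17.38 V, ∠V_total = 104.3°.

V_total = 17.38∠104.3° V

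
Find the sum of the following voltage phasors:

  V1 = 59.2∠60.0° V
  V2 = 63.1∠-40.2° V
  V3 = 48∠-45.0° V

Step 1 — Convert each phasor to rectangular form:
  V1 = 59.2·(cos(60.0°) + j·sin(60.0°)) = 29.6 + j51.27 V
  V2 = 63.1·(cos(-40.2°) + j·sin(-40.2°)) = 48.2 - j40.73 V
  V3 = 48·(cos(-45.0°) + j·sin(-45.0°)) = 33.94 - j33.94 V
Step 2 — Sum components: V_total = 111.7 - j23.4 V.
Step 3 — Convert to polar: |V_total| = 114.2 V, ∠V_total = -11.8°.

V_total = 114.2∠-11.8° V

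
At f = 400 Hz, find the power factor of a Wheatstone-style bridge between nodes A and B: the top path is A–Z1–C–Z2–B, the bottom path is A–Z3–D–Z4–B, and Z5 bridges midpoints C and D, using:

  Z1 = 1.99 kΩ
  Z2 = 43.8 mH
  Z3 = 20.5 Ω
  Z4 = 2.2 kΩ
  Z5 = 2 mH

Step 1 — Angular frequency: ω = 2π·f = 2π·400 = 2513 rad/s.
Step 2 — Component impedances:
  Z1: Z = R = 1990 Ω
  Z2: Z = jωL = j·2513·0.0438 = 0 + j110.1 Ω
  Z3: Z = R = 20.5 Ω
  Z4: Z = R = 2200 Ω
  Z5: Z = jωL = j·2513·0.002 = 0 + j5.027 Ω
Step 3 — Bridge requires nodal analysis (the Z5 bridge couples midpoints C and D, so the two paths cannot be reduced to a simple series/parallel combination). Setting node B to ground and injecting 1 A at node A, the 3-node admittance system at A, C, D solves to V_A = Z_AB = 26.3 + j114.7 Ω = 117.7∠77.1° Ω.
Step 4 — Power factor: PF = cos(φ) = Re(Z)/|Z| = 26.304/117.67 = 0.2235.
Step 5 — Type: Im(Z) = 114.7 ⇒ lagging (phase φ = 77.1°).

PF = 0.2235 (lagging, φ = 77.1°)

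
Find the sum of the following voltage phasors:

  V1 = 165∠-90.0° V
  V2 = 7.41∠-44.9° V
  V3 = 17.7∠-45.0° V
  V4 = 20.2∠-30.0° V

Step 1 — Convert each phasor to rectangular form:
  V1 = 165·(cos(-90.0°) + j·sin(-90.0°)) = 0 - j165 V
  V2 = 7.41·(cos(-44.9°) + j·sin(-44.9°)) = 5.249 - j5.231 V
  V3 = 17.7·(cos(-45.0°) + j·sin(-45.0°)) = 12.52 - j12.52 V
  V4 = 20.2·(cos(-30.0°) + j·sin(-30.0°)) = 17.49 - j10.1 V
Step 2 — Sum components: V_total = 35.26 - j192.8 V.
Step 3 — Convert to polar: |V_total| = 196 V, ∠V_total = -79.6°.

V_total = 196∠-79.6° V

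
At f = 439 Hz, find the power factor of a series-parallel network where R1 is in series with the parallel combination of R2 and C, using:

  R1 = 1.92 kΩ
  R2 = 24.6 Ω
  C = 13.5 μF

Step 1 — Angular frequency: ω = 2π·f = 2π·439 = 2758 rad/s.
Step 2 — Component impedances:
  R1: Z = R = 1920 Ω
  R2: Z = R = 24.6 Ω
  C: Z = 1/(jωC) = -j/(ω·C) = 0 - j26.85 Ω
Step 3 — Parallel branch: R2 || C = 1/(1/R2 + 1/C) = 13.38 - j12.25 Ω.
Step 4 — Series with R1: Z_total = R1 + (R2 || C) = 1933 - j12.25 Ω = 1933∠-0.4° Ω.
Step 5 — Power factor: PF = cos(φ) = Re(Z)/|Z| = 1933/1933 = 1.
Step 6 — Type: Im(Z) = -12.25 ⇒ leading (phase φ = -0.4°).

PF = 1 (leading, φ = -0.4°)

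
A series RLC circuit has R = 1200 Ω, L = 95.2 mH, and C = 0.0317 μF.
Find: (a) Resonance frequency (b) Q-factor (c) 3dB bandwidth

Step 1 — Resonance condition Im(Z)=0 gives ω₀ = 1/√(LC).
Step 2 — ω₀ = 1/√(0.0952·3.17e-08) = 1.82e+04 rad/s.
Step 3 — f₀ = ω₀/(2π) = 2897 Hz.
Step 4 — Series Q: Q = ω₀L/R = 1.82e+04·0.0952/1200 = 1.444.
Step 5 — 3dB bandwidth: Δω = ω₀/Q = 1.261e+04 rad/s; BW = Δω/(2π) = 2006 Hz.

(a) f₀ = 2897 Hz  (b) Q = 1.444  (c) BW = 2006 Hz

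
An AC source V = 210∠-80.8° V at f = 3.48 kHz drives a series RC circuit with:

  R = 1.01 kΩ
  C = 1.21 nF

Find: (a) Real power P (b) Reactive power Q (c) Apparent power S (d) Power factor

Step 1 — Angular frequency: ω = 2π·f = 2π·3480 = 2.187e+04 rad/s.
Step 2 — Component impedances:
  R: Z = R = 1010 Ω
  C: Z = 1/(jωC) = -j/(ω·C) = 0 - j3.78e+04 Ω
Step 3 — Series combination: Z_total = R + C = 1010 - j3.78e+04 Ω = 3.781e+04∠-88.5° Ω.
Step 4 — Source phasor: V = 210∠-80.8° V = 33.58 - j207.3 V.
Step 5 — Current: I = V / Z = 0.005504 + j0.0007412 A = 0.005554∠7.7° A.
Step 6 — Complex power: S = V·I* = 0.03116 - j1.166 VA.
Step 7 — Real power: P = Re(S) = 0.03116 W.
Step 8 — Reactive power: Q = Im(S) = -1.166 VAR.
Step 9 — Apparent power: |S| = 1.166 VA.
Step 10 — Power factor: PF = P/|S| = 0.02671 (leading).

(a) P = 0.03116 W  (b) Q = -1.166 VAR  (c) S = 1.166 VA  (d) PF = 0.02671 (leading)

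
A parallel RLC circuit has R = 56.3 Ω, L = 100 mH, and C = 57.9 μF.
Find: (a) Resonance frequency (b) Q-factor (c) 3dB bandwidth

Step 1 — Resonance: ω₀ = 1/√(LC) = 1/√(0.1·5.79e-05) = 415.6 rad/s.
Step 2 — f₀ = ω₀/(2π) = 66.14 Hz.
Step 3 — Parallel Q: Q = R/(ω₀L) = 56.3/(415.6·0.1) = 1.355.
Step 4 — Bandwidth: Δω = ω₀/Q = 306.8 rad/s; BW = Δω/(2π) = 48.82 Hz.

(a) f₀ = 66.14 Hz  (b) Q = 1.355  (c) BW = 48.82 Hz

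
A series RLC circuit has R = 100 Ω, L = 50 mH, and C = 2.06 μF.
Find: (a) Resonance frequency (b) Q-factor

Step 1 — Resonance condition Im(Z)=0 gives ω₀ = 1/√(LC).
Step 2 — ω₀ = 1/√(0.05·2.06e-06) = 3116 rad/s.
Step 3 — f₀ = ω₀/(2π) = 495.9 Hz.
Step 4 — Series Q: Q = ω₀L/R = 3116·0.05/100 = 1.558.

(a) f₀ = 495.9 Hz  (b) Q = 1.558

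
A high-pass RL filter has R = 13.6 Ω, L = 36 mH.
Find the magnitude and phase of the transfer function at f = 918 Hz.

Step 1 — Angular frequency: ω = 2π·918 = 5768 rad/s.
Step 2 — Transfer function: H(jω) = jωL/(R + jωL).
Step 3 — Numerator jωL = j·207.6; denominator R + jωL = 13.6 + j207.6.
Step 4 — H = 0.9957 + j0.06522.
Step 5 — Magnitude: |H| = 0.9979 (-0.0 dB); phase: φ = 3.7°.

|H| = 0.9979 (-0.0 dB), φ = 3.7°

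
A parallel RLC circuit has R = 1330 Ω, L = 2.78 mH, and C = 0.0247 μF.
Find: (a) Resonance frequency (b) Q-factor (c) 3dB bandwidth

Step 1 — Resonance: ω₀ = 1/√(LC) = 1/√(0.00278·2.47e-08) = 1.207e+05 rad/s.
Step 2 — f₀ = ω₀/(2π) = 1.921e+04 Hz.
Step 3 — Parallel Q: Q = R/(ω₀L) = 1330/(1.207e+05·0.00278) = 3.964.
Step 4 — Bandwidth: Δω = ω₀/Q = 3.044e+04 rad/s; BW = Δω/(2π) = 4845 Hz.

(a) f₀ = 1.921e+04 Hz  (b) Q = 3.964  (c) BW = 4845 Hz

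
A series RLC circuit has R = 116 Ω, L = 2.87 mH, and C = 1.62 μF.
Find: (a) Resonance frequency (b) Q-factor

Step 1 — Resonance condition Im(Z)=0 gives ω₀ = 1/√(LC).
Step 2 — ω₀ = 1/√(0.00287·1.62e-06) = 1.467e+04 rad/s.
Step 3 — f₀ = ω₀/(2π) = 2334 Hz.
Step 4 — Series Q: Q = ω₀L/R = 1.467e+04·0.00287/116 = 0.3628.

(a) f₀ = 2334 Hz  (b) Q = 0.3628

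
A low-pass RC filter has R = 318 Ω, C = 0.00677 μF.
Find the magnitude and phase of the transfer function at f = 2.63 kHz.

Step 1 — Angular frequency: ω = 2π·2630 = 1.652e+04 rad/s.
Step 2 — Transfer function: H(jω) = 1/(1 + jωRC).
Step 3 — Denominator: 1 + jωRC = 1 + j·1.652e+04·318·6.77e-09 = 1 + j0.03558.
Step 4 — H = 0.9987 - j0.03553.
Step 5 — Magnitude: |H| = 0.9994 (-0.0 dB); phase: φ = -2.0°.

|H| = 0.9994 (-0.0 dB), φ = -2.0°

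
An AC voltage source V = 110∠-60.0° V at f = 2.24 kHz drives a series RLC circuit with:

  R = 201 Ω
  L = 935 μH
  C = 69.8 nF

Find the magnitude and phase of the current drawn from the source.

Step 1 — Angular frequency: ω = 2π·f = 2π·2240 = 1.407e+04 rad/s.
Step 2 — Component impedances:
  R: Z = R = 201 Ω
  L: Z = jωL = j·1.407e+04·0.000935 = 0 + j13.16 Ω
  C: Z = 1/(jωC) = -j/(ω·C) = 0 - j1018 Ω
Step 3 — Series combination: Z_total = R + L + C = 201 - j1005 Ω = 1025∠-78.7° Ω.
Step 4 — Source phasor: V = 110∠-60.0° V = 55 - j95.26 V.
Step 5 — Ohm's law: I = V / Z_total = (55 - j95.26) / (201 - j1005) = 0.1017 + j0.0344 A.
Step 6 — Convert to polar: |I| = 0.1074 A, ∠I = 18.7°.

I = 0.1074∠18.7° A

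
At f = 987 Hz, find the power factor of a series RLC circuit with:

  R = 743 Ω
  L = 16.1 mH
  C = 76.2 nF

Step 1 — Angular frequency: ω = 2π·f = 2π·987 = 6202 rad/s.
Step 2 — Component impedances:
  R: Z = R = 743 Ω
  L: Z = jωL = j·6202·0.0161 = 0 + j99.84 Ω
  C: Z = 1/(jωC) = -j/(ω·C) = 0 - j2116 Ω
Step 3 — Series combination: Z_total = R + L + C = 743 - j2016 Ω = 2149∠-69.8° Ω.
Step 4 — Power factor: PF = cos(φ) = Re(Z)/|Z| = 743/2148.9 = 0.3458.
Step 5 — Type: Im(Z) = -2016 ⇒ leading (phase φ = -69.8°).

PF = 0.3458 (leading, φ = -69.8°)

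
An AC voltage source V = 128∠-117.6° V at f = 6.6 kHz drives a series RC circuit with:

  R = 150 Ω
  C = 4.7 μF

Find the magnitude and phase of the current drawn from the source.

Step 1 — Angular frequency: ω = 2π·f = 2π·6600 = 4.147e+04 rad/s.
Step 2 — Component impedances:
  R: Z = R = 150 Ω
  C: Z = 1/(jωC) = -j/(ω·C) = 0 - j5.131 Ω
Step 3 — Series combination: Z_total = R + C = 150 - j5.131 Ω = 150.1∠-2.0° Ω.
Step 4 — Source phasor: V = 128∠-117.6° V = -59.3 - j113.4 V.
Step 5 — Ohm's law: I = V / Z_total = (-59.3 - j113.4) / (150 - j5.131) = -0.369 - j0.7689 A.
Step 6 — Convert to polar: |I| = 0.8528 A, ∠I = -115.6°.

I = 0.8528∠-115.6° A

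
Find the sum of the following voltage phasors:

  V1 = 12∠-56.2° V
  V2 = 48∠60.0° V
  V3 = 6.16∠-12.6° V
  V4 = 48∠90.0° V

Step 1 — Convert each phasor to rectangular form:
  V1 = 12·(cos(-56.2°) + j·sin(-56.2°)) = 6.676 - j9.972 V
  V2 = 48·(cos(60.0°) + j·sin(60.0°)) = 24 + j41.57 V
  V3 = 6.16·(cos(-12.6°) + j·sin(-12.6°)) = 6.012 - j1.344 V
  V4 = 48·(cos(90.0°) + j·sin(90.0°)) = 0 + j48 V
Step 2 — Sum components: V_total = 36.69 + j78.25 V.
Step 3 — Convert to polar: |V_total| = 86.43 V, ∠V_total = 64.9°.

V_total = 86.43∠64.9° V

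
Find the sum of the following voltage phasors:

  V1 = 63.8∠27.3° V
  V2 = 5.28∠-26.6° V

Step 1 — Convert each phasor to rectangular form:
  V1 = 63.8·(cos(27.3°) + j·sin(27.3°)) = 56.69 + j29.26 V
  V2 = 5.28·(cos(-26.6°) + j·sin(-26.6°)) = 4.721 - j2.364 V
Step 2 — Sum components: V_total = 61.41 + j26.9 V.
Step 3 — Convert to polar: |V_total| = 67.05 V, ∠V_total = 23.7°.

V_total = 67.05∠23.7° V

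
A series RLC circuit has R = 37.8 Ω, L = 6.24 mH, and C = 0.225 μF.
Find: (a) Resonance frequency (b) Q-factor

Step 1 — Resonance condition Im(Z)=0 gives ω₀ = 1/√(LC).
Step 2 — ω₀ = 1/√(0.00624·2.25e-07) = 2.669e+04 rad/s.
Step 3 — f₀ = ω₀/(2π) = 4248 Hz.
Step 4 — Series Q: Q = ω₀L/R = 2.669e+04·0.00624/37.8 = 4.406.

(a) f₀ = 4248 Hz  (b) Q = 4.406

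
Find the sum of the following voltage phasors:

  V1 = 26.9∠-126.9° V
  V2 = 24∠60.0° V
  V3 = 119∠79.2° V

Step 1 — Convert each phasor to rectangular form:
  V1 = 26.9·(cos(-126.9°) + j·sin(-126.9°)) = -16.15 - j21.51 V
  V2 = 24·(cos(60.0°) + j·sin(60.0°)) = 12 + j20.78 V
  V3 = 119·(cos(79.2°) + j·sin(79.2°)) = 22.3 + j116.9 V
Step 2 — Sum components: V_total = 18.15 + j116.2 V.
Step 3 — Convert to polar: |V_total| = 117.6 V, ∠V_total = 81.1°.

V_total = 117.6∠81.1° V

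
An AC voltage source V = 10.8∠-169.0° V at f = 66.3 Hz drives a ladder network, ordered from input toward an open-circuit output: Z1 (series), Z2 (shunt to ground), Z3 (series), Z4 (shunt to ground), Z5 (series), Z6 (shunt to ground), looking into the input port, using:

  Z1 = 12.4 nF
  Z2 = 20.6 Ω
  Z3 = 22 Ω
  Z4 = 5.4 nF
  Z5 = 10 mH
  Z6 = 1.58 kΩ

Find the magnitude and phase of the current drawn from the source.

Step 1 — Angular frequency: ω = 2π·f = 2π·66.3 = 416.6 rad/s.
Step 2 — Component impedances:
  Z1: Z = 1/(jωC) = -j/(ω·C) = 0 - j1.936e+05 Ω
  Z2: Z = R = 20.6 Ω
  Z3: Z = R = 22 Ω
  Z4: Z = 1/(jωC) = -j/(ω·C) = 0 - j4.445e+05 Ω
  Z5: Z = jωL = j·416.6·0.01 = 0 + j4.166 Ω
  Z6: Z = R = 1580 Ω
Step 3 — Ladder network (open output): work backward from the far end, alternating series and parallel combinations. Z_in = 20.34 - j1.936e+05 Ω = 1.936e+05∠-90.0° Ω.
Step 4 — Source phasor: V = 10.8∠-169.0° V = -10.6 - j2.061 V.
Step 5 — Ohm's law: I = V / Z_total = (-10.6 - j2.061) / (20.34 - j1.936e+05) = 1.064e-05 - j5.476e-05 A.
Step 6 — Convert to polar: |I| = 5.579e-05 A, ∠I = -79.0°.

I = 5.579e-05∠-79.0° A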